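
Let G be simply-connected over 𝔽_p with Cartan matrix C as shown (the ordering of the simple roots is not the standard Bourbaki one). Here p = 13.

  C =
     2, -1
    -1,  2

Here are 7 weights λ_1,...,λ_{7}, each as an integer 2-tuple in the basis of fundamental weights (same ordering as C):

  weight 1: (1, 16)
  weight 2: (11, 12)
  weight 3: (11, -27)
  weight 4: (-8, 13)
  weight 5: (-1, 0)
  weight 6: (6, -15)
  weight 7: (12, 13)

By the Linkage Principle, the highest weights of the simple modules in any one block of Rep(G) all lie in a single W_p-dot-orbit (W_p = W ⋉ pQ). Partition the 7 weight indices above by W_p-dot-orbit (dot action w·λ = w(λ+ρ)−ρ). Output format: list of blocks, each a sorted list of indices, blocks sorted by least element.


Root system A_2: the 2×2 matrix C matches after relabeling.

Ā_13 reps of the 7 weights (A_2, coords as presented):

  [1] (4, 7)
  [2] (0, 1)
  [3] (0, 1)
  [4] (6, 6)
  [5] (0, 1)
  [6] (6, 6)
  [7] (0, 1)

These 7 weights hit 3 W_13-dot-orbits; sizes (1, 4, 2):

[[1], [2, 3, 5, 7], [4, 6]]


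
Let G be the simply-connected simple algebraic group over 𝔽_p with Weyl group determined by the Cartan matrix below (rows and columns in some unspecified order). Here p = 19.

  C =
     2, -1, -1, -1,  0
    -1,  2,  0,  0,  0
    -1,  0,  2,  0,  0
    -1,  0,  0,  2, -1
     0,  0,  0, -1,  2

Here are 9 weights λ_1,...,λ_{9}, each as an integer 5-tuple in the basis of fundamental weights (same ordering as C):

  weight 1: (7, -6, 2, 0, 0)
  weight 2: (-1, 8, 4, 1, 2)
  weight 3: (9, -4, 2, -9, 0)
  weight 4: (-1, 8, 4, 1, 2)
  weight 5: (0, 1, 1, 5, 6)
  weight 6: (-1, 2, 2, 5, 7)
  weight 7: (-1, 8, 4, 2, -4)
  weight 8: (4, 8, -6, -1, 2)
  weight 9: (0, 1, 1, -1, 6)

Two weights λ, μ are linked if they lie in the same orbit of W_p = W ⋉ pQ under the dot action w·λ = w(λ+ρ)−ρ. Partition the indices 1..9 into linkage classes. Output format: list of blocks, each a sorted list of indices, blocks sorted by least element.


D_5 Cartan matrix, 5 simple roots permuted; ρ=(1,1,1,1,1).

λ_j+ρ reflected into Ā_19 (⟨·,θ^∨⟩≤19); 5-tuples as given:

  [1] (3, 5, 3, 1, 1)
  [2] (0, 9, 5, 0, 3)
  [3] (1, 2, 2, 0, 7)
  [4] (0, 9, 5, 0, 3)
  [5] (1, 2, 2, 0, 7)
  [6] (1, 2, 2, 0, 7)
  [7] (0, 9, 5, 0, 3)
  [8] (0, 9, 5, 0, 3)
  [9] (1, 2, 2, 0, 7)

Linkage partition of the 9 weights (3 classes, p=19):

[[1], [2, 4, 7, 8], [3, 5, 6, 9]]


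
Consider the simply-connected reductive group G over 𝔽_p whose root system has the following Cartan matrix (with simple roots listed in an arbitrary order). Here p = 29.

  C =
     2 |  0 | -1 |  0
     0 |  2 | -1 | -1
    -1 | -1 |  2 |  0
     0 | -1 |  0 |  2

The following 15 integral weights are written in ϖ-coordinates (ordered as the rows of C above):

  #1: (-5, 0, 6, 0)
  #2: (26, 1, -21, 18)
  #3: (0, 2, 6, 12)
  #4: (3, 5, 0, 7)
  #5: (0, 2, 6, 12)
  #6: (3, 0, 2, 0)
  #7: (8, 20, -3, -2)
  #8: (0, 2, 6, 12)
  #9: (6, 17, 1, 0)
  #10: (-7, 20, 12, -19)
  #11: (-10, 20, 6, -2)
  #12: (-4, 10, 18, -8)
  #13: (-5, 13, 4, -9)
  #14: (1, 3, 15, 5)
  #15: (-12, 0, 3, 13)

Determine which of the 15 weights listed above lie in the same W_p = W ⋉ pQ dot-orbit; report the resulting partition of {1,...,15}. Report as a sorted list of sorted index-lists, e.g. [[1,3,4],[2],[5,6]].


C ↔ A_4 under row/col permutation; |W(A_4)| = 120.

λ_j+ρ reflected into Ā_29 (⟨·,θ^∨⟩≤29); 4-tuples as given:

  [1] (4, 1, 3, 1);  [2] (7, 18, 2, 1);  [3] (1, 3, 7, 13);  [4] (4, 6, 1, 8);  [5] (1, 3, 7, 13);  [6] (4, 1, 3, 1);  [7] (7, 18, 2, 1);  [8] (1, 3, 7, 13);  [9] (7, 18, 2, 1);  [10] (1, 3, 7, 13);  [11] (7, 18, 2, 1);  [12] (2, 4, 16, 6);  [13] (4, 6, 1, 8);  [14] (2, 4, 16, 6);  [15] (4, 6, 1, 8)

Linkage partition of the 15 weights (5 classes, p=29):

[[1, 6], [2, 7, 9, 11], [3, 5, 8, 10], [4, 13, 15], [12, 14]]


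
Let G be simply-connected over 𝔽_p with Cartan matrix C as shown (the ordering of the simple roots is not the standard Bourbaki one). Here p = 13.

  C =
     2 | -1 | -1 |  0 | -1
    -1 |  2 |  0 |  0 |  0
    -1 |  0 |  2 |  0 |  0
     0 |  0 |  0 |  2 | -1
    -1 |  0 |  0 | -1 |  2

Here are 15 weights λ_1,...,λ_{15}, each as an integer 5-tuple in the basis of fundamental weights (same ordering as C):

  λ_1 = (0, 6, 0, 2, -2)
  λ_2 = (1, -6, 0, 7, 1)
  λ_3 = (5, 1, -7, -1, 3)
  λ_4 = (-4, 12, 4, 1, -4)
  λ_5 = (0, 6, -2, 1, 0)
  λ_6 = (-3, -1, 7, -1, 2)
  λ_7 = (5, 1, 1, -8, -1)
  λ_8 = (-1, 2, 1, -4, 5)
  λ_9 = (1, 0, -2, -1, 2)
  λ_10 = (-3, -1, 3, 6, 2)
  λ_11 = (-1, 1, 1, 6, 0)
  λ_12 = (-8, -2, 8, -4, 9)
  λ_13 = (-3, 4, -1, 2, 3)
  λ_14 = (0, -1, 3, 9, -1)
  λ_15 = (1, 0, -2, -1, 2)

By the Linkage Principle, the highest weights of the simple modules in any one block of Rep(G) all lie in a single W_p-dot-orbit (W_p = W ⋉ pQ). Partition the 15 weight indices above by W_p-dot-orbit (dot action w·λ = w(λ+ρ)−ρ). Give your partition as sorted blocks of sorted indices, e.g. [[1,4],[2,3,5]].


D_5 Cartan matrix, 5 simple roots permuted; ρ=(1,1,1,1,1).

W_13-reps of the 15 weights in Ā_13 (same 5-coord order as C):

  λ_1 → (0, 7, 1, 2, 1) · λ_2 → (0, 2, 2, 7, 1) · λ_3 → (0, 2, 6, 0, 1) · λ_4 → (0, 7, 1, 2, 1) · λ_5 → (0, 7, 1, 2, 1) · λ_6 → (0, 2, 6, 0, 1) · λ_7 → (1, 1, 1, 0, 3) · λ_8 → (0, 3, 2, 3, 2) · λ_9 → (1, 1, 1, 0, 3) · λ_10 → (0, 2, 2, 7, 1) · λ_11 → (0, 2, 2, 7, 1) · λ_12 → (0, 7, 1, 2, 1) · λ_13 → (0, 3, 2, 3, 2) · λ_14 → (0, 2, 2, 7, 1) · λ_15 → (1, 1, 1, 0, 3)

These 15 weights hit 5 W_13-dot-orbits; sizes (4, 4, 2, 3, 2):

[[1, 4, 5, 12], [2, 10, 11, 14], [3, 6], [7, 9, 15], [8, 13]]


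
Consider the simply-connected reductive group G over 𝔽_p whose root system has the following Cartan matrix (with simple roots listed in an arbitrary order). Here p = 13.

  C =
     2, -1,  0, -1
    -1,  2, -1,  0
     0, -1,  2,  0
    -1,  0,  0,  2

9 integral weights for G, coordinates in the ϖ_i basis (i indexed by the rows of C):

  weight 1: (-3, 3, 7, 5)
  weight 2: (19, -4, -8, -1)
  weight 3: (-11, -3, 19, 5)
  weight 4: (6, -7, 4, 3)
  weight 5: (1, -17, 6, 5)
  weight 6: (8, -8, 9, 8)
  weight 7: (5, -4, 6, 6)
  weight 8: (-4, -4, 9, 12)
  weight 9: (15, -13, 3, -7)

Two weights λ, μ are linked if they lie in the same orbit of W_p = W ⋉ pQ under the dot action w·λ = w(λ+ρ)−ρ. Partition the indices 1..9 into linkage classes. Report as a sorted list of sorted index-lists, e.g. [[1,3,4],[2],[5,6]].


Cartan matrix: type A_4 (|W|=120); un-permuting the 4 rows.

Folding the 9 weights λ_j+ρ into Ā_13 (reps in the given 4-coord order):

    [1] (2, 2, 5, 1)
    [2] (3, 3, 0, 3)
    [3] (1, 5, 1, 4)
    [4] (1, 5, 1, 4)
    [5] (1, 5, 1, 4)
    [6] (2, 2, 5, 1)
    [7] (3, 3, 0, 3)
    [8] (3, 3, 0, 3)
    [9] (2, 2, 5, 1)

Partition of {1..9} into 3 W_13-dot-orbits:

[[1, 6, 9], [2, 7, 8], [3, 4, 5]]


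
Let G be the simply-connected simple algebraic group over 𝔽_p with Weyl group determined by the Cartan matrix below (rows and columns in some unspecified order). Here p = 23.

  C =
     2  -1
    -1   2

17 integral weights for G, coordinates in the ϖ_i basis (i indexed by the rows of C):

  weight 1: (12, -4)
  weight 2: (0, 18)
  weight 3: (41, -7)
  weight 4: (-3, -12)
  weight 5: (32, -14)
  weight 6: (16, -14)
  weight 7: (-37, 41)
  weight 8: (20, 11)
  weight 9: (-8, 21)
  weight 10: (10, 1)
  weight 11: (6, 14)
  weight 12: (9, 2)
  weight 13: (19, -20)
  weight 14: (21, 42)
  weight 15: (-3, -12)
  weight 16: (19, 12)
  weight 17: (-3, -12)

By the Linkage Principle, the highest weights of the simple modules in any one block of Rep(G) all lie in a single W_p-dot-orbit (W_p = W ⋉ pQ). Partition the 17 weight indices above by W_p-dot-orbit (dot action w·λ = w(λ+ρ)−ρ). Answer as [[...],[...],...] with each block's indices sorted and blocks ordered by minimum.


A_2 Cartan matrix, 2 simple roots permuted; ρ=(1,1).

Folding the 17 weights λ_j+ρ into Ā_23 (reps in the given 2-coord order):

    1: (10, 3)
    2: (1, 19)
    3: (4, 13)
    4: (11, 2)
    5: (10, 3)
    6: (4, 13)
    7: (4, 13)
    8: (11, 2)
    9: (7, 15)
    10: (11, 2)
    11: (7, 15)
    12: (10, 3)
    13: (1, 19)
    14: (1, 19)
    15: (11, 2)
    16: (10, 3)
    17: (11, 2)

Partition of {1..17} into 5 W_23-dot-orbits:

[[1, 5, 12, 16], [2, 13, 14], [3, 6, 7], [4, 8, 10, 15, 17], [9, 11]]


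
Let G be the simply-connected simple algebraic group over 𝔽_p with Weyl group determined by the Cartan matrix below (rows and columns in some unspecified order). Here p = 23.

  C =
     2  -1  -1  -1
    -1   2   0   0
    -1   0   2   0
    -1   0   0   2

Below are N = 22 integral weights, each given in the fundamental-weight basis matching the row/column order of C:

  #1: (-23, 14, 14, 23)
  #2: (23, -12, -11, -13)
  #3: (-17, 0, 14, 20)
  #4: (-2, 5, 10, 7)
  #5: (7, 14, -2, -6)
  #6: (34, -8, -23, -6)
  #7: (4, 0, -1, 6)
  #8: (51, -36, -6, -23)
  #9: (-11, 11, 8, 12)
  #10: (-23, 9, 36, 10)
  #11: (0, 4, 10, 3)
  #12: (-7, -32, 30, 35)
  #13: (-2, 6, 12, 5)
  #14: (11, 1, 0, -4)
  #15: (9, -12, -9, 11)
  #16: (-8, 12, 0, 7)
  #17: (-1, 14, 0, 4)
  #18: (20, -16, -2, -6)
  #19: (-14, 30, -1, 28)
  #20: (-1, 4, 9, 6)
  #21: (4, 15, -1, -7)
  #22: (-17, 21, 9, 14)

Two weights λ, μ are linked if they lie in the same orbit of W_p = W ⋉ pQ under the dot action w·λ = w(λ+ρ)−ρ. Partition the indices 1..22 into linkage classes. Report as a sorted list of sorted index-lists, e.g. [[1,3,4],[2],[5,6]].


Root system D_4: the 4×4 matrix C matches after relabeling.

λ_j+ρ reflected into Ā_23 (⟨·,θ^∨⟩≤23); 4-tuples as given:

    λ_1+ρ ↦ (1, 6, 6, 1)
    λ_2+ρ ↦ (8, 2, 1, 3)
    λ_3+ρ ↦ (0, 15, 1, 5)
    λ_4+ρ ↦ (0, 5, 10, 7)
    λ_5+ρ ↦ (0, 15, 1, 5)
    λ_6+ρ ↦ (0, 5, 10, 7)
    λ_7+ρ ↦ (5, 1, 0, 7)
    λ_8+ρ ↦ (1, 5, 11, 4)
    λ_9+ρ ↦ (8, 2, 1, 3)
    λ_10+ρ ↦ (8, 2, 1, 3)
    λ_11+ρ ↦ (1, 5, 11, 4)
    λ_12+ρ ↦ (1, 6, 6, 1)
    λ_13+ρ ↦ (1, 5, 11, 4)
    λ_14+ρ ↦ (8, 2, 1, 3)
    λ_15+ρ ↦ (8, 2, 1, 3)
    λ_16+ρ ↦ (1, 6, 6, 1)
    λ_17+ρ ↦ (0, 15, 1, 5)
    λ_18+ρ ↦ (0, 15, 1, 5)
    λ_19+ρ ↦ (0, 5, 10, 7)
    λ_20+ρ ↦ (0, 5, 10, 7)
    λ_21+ρ ↦ (0, 15, 1, 5)
    λ_22+ρ ↦ (1, 6, 6, 1)

Grouping the 22 weights by Ā_23-representative: 6 linkage classes.

[[1, 12, 16, 22], [2, 9, 10, 14, 15], [3, 5, 17, 18, 21], [4, 6, 19, 20], [7], [8, 11, 13]]


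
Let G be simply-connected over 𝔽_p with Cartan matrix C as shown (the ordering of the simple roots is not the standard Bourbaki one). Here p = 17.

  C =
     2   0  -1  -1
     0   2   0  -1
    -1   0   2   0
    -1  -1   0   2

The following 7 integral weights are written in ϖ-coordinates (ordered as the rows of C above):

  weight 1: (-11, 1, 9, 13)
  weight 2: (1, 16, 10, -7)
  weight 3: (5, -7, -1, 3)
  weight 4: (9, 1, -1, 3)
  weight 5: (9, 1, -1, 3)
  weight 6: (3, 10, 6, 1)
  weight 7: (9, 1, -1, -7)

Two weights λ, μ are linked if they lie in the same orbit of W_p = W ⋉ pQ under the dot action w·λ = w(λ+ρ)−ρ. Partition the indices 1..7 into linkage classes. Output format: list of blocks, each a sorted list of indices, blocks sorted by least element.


Type A_4, rank 4, |W|=120; reorder rows/cols to standard.

Ā_17 reps of the 7 weights (A_4, coords as presented):

  [1] (10, 2, 0, 4)
  [2] (4, 4, 0, 2)
  [3] (4, 4, 0, 2)
  [4] (10, 2, 0, 4)
  [5] (10, 2, 0, 4)
  [6] (4, 4, 0, 2)
  [7] (4, 4, 0, 2)

The 7 indices split into 2 linkage classes (same alcove rep ⇔ same W_17-dot-orbit):

[[1, 4, 5], [2, 3, 6, 7]]


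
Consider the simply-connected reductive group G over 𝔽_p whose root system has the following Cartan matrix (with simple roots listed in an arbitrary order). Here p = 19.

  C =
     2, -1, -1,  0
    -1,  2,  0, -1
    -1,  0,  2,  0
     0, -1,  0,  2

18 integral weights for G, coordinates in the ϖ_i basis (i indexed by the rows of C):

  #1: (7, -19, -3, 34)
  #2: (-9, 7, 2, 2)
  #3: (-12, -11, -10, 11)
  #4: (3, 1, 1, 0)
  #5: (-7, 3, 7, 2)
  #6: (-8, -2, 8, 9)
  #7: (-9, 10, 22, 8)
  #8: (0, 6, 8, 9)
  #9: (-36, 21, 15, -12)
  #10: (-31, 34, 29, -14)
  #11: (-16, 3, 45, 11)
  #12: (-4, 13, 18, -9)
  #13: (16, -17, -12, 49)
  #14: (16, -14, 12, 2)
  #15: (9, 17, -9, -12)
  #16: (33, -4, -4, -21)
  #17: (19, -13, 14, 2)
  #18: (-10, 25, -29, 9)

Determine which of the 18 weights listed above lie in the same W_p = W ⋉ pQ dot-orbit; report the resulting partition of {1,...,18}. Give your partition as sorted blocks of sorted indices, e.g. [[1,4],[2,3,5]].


Root system A_4: the 4×4 matrix C matches after relabeling.

Ā_19 reps of the 18 weights (A_4, coords as presented):

    λ_1 → (4, 2, 2, 1)
    λ_2 → (3, 0, 5, 3)
    λ_3 → (1, 7, 1, 2)
    λ_4 → (4, 2, 2, 1)
    λ_5 → (4, 2, 2, 1)
    λ_6 → (1, 7, 1, 2)
    λ_7 → (3, 4, 1, 3)
    λ_8 → (1, 7, 1, 2)
    λ_9 → (3, 0, 5, 3)
    λ_10 → (3, 0, 5, 3)
    λ_11 → (3, 4, 1, 3)
    λ_12 → (3, 0, 5, 3)
    λ_13 → (4, 2, 2, 1)
    λ_14 → (4, 2, 2, 1)
    λ_15 → (1, 7, 1, 2)
    λ_16 → (3, 4, 1, 3)
    λ_17 → (3, 4, 1, 3)
    λ_18 → (1, 7, 1, 2)

The 18 indices split into 4 linkage classes (same alcove rep ⇔ same W_19-dot-orbit):

[[1, 4, 5, 13, 14], [2, 9, 10, 12], [3, 6, 8, 15, 18], [7, 11, 16, 17]]


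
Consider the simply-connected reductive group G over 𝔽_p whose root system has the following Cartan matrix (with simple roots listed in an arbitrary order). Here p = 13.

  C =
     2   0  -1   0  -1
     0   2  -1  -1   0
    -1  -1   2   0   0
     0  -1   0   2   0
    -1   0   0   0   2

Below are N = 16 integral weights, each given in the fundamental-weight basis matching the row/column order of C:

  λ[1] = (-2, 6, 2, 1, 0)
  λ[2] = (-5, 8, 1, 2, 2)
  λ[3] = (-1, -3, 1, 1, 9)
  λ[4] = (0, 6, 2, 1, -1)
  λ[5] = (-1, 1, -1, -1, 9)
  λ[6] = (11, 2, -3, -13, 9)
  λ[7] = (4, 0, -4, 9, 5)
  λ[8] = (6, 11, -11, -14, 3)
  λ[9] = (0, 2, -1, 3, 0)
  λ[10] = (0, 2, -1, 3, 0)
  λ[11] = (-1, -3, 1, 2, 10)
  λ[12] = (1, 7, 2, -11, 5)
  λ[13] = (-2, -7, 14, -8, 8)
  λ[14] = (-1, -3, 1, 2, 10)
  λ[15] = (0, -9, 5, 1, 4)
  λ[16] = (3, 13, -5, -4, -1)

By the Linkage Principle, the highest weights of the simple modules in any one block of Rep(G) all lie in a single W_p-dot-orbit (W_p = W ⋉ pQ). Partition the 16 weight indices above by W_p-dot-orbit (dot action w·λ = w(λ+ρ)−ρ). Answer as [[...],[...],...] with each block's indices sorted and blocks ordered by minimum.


Type A_5, rank 5, |W|=720; reorder rows/cols to standard.

Alcove-folded reps (p=13, 16 weights, presented ϖ-order):

  1: (1, 7, 2, 2, 0);  2: (1, 7, 2, 2, 0);  3: (0, 2, 0, 0, 10);  4: (1, 7, 3, 2, 0);  5: (0, 2, 0, 0, 10);  6: (1, 7, 2, 2, 0);  7: (2, 2, 1, 2, 0);  8: (1, 7, 3, 2, 0);  9: (1, 3, 0, 4, 1);  10: (1, 3, 0, 4, 1);  11: (0, 2, 0, 0, 10);  12: (2, 2, 1, 2, 0);  13: (1, 3, 0, 4, 1);  14: (0, 2, 0, 0, 10);  15: (1, 0, 1, 6, 4);  16: (1, 7, 3, 2, 0)

The 16 indices split into 6 linkage classes (same alcove rep ⇔ same W_13-dot-orbit):

[[1, 2, 6], [3, 5, 11, 14], [4, 8, 16], [7, 12], [9, 10, 13], [15]]


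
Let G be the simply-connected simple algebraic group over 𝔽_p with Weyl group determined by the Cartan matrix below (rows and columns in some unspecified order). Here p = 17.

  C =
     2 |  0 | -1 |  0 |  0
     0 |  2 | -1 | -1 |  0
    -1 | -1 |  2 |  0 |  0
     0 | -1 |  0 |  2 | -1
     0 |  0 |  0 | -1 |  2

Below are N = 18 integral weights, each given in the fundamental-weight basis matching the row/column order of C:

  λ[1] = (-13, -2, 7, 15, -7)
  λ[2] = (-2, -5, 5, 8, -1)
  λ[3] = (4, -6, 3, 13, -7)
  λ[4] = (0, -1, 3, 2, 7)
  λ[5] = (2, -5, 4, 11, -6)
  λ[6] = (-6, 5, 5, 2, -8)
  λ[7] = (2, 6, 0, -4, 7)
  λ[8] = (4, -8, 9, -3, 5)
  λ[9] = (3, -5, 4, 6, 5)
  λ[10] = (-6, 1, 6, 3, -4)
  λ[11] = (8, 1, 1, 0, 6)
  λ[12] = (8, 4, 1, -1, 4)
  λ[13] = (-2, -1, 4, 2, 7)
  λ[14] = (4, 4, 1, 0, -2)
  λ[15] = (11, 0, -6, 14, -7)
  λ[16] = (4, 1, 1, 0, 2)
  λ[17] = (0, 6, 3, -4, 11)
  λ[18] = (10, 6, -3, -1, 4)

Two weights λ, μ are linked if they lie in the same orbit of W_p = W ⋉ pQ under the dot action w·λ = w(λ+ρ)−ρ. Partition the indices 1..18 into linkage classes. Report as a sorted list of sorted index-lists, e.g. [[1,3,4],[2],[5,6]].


Cartan matrix: type A_5 (|W|=720); un-permuting the 5 rows.

Each λ_j+ρ reduced to Ā_17; 5-tuples below use C's row order:

  λ_1 → (1, 4, 1, 5, 0);  λ_2 → (1, 4, 1, 5, 0);  λ_3 → (3, 4, 1, 3, 5);  λ_4 → (1, 0, 4, 3, 8);  λ_5 → (3, 4, 1, 3, 5);  λ_6 → (5, 2, 1, 4, 3);  λ_7 → (3, 4, 1, 3, 5);  λ_8 → (5, 2, 1, 4, 3);  λ_9 → (3, 4, 1, 3, 5);  λ_10 → (5, 2, 2, 1, 3);  λ_11 → (5, 2, 2, 1, 3);  λ_12 → (5, 5, 2, 0, 1);  λ_13 → (1, 0, 4, 3, 8);  λ_14 → (5, 5, 2, 0, 1);  λ_15 → (1, 4, 1, 5, 0);  λ_16 → (5, 2, 2, 1, 3);  λ_17 → (3, 4, 1, 3, 5);  λ_18 → (5, 5, 2, 0, 1)

Grouping the 18 weights by Ā_17-representative: 6 linkage classes.

[[1, 2, 15], [3, 5, 7, 9, 17], [4, 13], [6, 8], [10, 11, 16], [12, 14, 18]]


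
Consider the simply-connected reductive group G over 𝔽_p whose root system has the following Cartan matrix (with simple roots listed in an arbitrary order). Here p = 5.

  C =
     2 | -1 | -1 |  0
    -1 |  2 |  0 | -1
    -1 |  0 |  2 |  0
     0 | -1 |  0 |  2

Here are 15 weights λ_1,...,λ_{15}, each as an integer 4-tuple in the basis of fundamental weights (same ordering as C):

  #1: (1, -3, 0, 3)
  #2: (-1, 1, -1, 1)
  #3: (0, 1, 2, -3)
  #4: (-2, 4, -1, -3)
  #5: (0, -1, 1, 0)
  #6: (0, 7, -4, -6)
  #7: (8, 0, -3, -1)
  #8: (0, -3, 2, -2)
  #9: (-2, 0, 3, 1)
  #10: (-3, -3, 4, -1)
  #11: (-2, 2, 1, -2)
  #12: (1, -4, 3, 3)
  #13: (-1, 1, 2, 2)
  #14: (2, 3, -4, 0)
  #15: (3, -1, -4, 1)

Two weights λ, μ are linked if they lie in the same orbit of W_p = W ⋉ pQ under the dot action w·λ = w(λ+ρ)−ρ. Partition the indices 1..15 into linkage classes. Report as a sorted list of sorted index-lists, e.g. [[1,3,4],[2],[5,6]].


Type A_4, rank 4, |W|=120; reorder rows/cols to standard.

Ā_5 reps of the 15 weights (A_4, coords as presented):

  λ_1+ρ ↦ (0, 2, 1, 2);  λ_2+ρ ↦ (0, 2, 0, 2);  λ_3+ρ ↦ (1, 0, 2, 1);  λ_4+ρ ↦ (0, 2, 1, 2);  λ_5+ρ ↦ (1, 0, 2, 1);  λ_6+ρ ↦ (1, 0, 2, 1);  λ_7+ρ ↦ (0, 2, 0, 2);  λ_8+ρ ↦ (1, 1, 1, 1);  λ_9+ρ ↦ (1, 0, 2, 1);  λ_10+ρ ↦ (0, 2, 1, 2);  λ_11+ρ ↦ (1, 1, 1, 1);  λ_12+ρ ↦ (1, 1, 1, 1);  λ_13+ρ ↦ (0, 2, 0, 0);  λ_14+ρ ↦ (0, 2, 0, 2);  λ_15+ρ ↦ (1, 0, 2, 1)

The 15 indices split into 5 linkage classes (same alcove rep ⇔ same W_5-dot-orbit):

[[1, 4, 10], [2, 7, 14], [3, 5, 6, 9, 15], [8, 11, 12], [13]]


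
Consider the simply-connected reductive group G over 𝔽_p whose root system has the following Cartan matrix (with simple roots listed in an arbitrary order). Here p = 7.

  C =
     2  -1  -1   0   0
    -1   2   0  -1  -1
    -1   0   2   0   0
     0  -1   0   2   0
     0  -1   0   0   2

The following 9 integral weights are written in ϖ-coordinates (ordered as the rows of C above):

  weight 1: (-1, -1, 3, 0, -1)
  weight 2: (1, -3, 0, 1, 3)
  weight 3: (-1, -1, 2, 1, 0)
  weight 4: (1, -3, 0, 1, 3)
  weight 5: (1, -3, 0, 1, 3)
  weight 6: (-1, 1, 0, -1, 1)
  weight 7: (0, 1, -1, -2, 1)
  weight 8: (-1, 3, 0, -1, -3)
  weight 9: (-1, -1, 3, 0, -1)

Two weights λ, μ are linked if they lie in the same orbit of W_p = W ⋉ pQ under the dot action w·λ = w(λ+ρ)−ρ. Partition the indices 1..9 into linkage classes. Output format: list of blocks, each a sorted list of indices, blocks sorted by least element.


C ↔ D_5 under row/col permutation; |W(D_5)| = 1920.

Alcove-folded reps (p=7, 9 weights, presented ϖ-order):

    [1] (0, 0, 4, 1, 0)
    [2] (0, 2, 1, 0, 2)
    [3] (0, 0, 3, 2, 1)
    [4] (0, 2, 1, 0, 2)
    [5] (0, 2, 1, 0, 2)
    [6] (0, 2, 1, 0, 2)
    [7] (1, 1, 0, 1, 2)
    [8] (0, 2, 1, 0, 2)
    [9] (0, 0, 4, 1, 0)

The 9 indices split into 4 linkage classes (same alcove rep ⇔ same W_7-dot-orbit):

[[1, 9], [2, 4, 5, 6, 8], [3], [7]]


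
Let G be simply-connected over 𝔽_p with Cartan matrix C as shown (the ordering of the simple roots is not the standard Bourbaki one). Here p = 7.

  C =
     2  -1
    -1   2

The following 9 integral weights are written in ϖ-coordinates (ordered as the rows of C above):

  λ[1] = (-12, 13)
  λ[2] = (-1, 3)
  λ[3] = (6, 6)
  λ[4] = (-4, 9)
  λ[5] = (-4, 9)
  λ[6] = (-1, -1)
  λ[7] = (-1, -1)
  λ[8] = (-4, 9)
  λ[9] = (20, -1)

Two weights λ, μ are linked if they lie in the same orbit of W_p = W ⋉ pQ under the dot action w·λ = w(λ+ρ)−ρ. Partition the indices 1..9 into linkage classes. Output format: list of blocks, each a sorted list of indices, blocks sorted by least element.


Root system A_2: the 2×2 matrix C matches after relabeling.

Alcove-folded reps (p=7, 9 weights, presented ϖ-order):

  λ_1 → (0, 4);  λ_2 → (0, 4);  λ_3 → (0, 0);  λ_4 → (0, 4);  λ_5 → (0, 4);  λ_6 → (0, 0);  λ_7 → (0, 0);  λ_8 → (0, 4);  λ_9 → (0, 0)

The 9 indices split into 2 linkage classes (same alcove rep ⇔ same W_7-dot-orbit):

[[1, 2, 4, 5, 8], [3, 6, 7, 9]]


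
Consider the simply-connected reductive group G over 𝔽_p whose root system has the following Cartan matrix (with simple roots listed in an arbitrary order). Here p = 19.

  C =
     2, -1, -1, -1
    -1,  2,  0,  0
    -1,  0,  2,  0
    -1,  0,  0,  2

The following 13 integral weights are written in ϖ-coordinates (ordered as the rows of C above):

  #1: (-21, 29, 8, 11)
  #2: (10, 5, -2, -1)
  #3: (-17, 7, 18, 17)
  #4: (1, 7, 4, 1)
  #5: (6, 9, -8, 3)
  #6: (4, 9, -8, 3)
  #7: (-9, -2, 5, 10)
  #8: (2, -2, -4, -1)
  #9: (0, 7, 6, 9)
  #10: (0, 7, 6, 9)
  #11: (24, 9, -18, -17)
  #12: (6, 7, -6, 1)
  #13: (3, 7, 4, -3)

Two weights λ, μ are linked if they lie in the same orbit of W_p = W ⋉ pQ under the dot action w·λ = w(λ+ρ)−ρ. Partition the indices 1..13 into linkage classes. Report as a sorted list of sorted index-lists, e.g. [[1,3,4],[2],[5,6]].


Cartan matrix: type D_4 (|W|=192); un-permuting the 4 rows.

Folding the 13 weights λ_j+ρ into Ā_19 (reps in the given 4-coord order):

  λ_1 → (7, 1, 0, 3)
  λ_2 → (2, 6, 1, 0)
  λ_3 → (2, 6, 1, 0)
  λ_4 → (2, 8, 5, 2)
  λ_5 → (2, 8, 5, 2)
  λ_6 → (2, 8, 5, 2)
  λ_7 → (2, 6, 1, 0)
  λ_8 → (0, 0, 2, 1)
  λ_9 → (7, 1, 0, 3)
  λ_10 → (7, 1, 0, 3)
  λ_11 → (2, 6, 1, 0)
  λ_12 → (2, 8, 5, 2)
  λ_13 → (2, 8, 5, 2)

These 13 weights hit 4 W_19-dot-orbits; sizes (3, 4, 5, 1):

[[1, 9, 10], [2, 3, 7, 11], [4, 5, 6, 12, 13], [8]]


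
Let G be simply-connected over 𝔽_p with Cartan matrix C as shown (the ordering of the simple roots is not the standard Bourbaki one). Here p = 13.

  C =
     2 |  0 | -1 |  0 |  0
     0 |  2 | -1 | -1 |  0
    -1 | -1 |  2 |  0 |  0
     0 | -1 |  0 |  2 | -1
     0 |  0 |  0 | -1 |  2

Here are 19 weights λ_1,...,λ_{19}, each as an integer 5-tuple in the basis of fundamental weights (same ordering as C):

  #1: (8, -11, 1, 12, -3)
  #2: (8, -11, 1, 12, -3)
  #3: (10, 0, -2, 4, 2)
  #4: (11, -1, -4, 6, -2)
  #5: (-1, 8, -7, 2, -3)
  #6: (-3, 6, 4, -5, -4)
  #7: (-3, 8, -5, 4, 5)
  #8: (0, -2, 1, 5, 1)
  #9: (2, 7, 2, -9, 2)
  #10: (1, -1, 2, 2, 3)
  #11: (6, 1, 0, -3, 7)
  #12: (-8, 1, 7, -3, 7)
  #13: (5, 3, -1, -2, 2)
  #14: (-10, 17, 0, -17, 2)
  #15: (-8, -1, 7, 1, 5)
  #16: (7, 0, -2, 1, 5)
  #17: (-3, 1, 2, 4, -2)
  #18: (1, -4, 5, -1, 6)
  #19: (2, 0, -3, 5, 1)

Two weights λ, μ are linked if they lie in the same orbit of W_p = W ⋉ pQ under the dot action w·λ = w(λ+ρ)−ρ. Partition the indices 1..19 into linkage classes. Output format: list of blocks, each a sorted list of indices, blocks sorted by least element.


Dynkin diagram of C (from the 8 off-diagonal −1 entries): A_5.

W_13-reps of the 19 weights in Ā_13 (same 5-coord order as C):

  [1] (0, 2, 8, 1, 1)
  [2] (0, 2, 8, 1, 1)
  [3] (4, 0, 1, 2, 3)
  [4] (6, 3, 0, 1, 2)
  [5] (6, 3, 0, 1, 2)
  [6] (2, 0, 3, 3, 4)
  [7] (2, 2, 1, 4, 1)
  [8] (1, 1, 1, 5, 2)
  [9] (2, 0, 3, 3, 4)
  [10] (2, 0, 3, 3, 4)
  [11] (4, 0, 1, 2, 3)
  [12] (4, 0, 1, 2, 3)
  [13] (6, 3, 0, 1, 2)
  [14] (2, 0, 3, 3, 4)
  [15] (4, 0, 1, 2, 3)
  [16] (4, 0, 1, 2, 3)
  [17] (2, 2, 1, 4, 1)
  [18] (2, 0, 3, 3, 4)
  [19] (1, 1, 1, 5, 2)

Partition of {1..19} into 6 W_13-dot-orbits:

[[1, 2], [3, 11, 12, 15, 16], [4, 5, 13], [6, 9, 10, 14, 18], [7, 17], [8, 19]]


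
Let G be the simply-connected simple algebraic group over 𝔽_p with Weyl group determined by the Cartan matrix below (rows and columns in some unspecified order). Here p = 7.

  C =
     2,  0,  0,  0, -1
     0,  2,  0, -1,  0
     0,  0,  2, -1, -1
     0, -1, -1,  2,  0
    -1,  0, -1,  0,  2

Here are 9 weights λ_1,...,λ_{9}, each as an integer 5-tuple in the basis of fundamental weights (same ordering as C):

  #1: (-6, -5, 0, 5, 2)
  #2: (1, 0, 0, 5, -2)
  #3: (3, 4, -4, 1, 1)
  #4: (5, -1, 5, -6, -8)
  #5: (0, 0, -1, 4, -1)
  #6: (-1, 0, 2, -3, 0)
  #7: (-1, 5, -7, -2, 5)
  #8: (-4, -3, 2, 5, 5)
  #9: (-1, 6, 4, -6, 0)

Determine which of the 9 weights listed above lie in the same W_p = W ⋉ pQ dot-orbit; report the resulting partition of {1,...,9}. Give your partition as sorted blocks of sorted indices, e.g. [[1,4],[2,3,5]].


Dynkin diagram of C (from the 8 off-diagonal −1 entries): A_5.

Alcove-folded reps (p=7, 9 weights, presented ϖ-order):

  1: (0, 1, 1, 1, 1)
  2: (1, 1, 0, 5, 0)
  3: (0, 1, 1, 1, 1)
  4: (1, 1, 0, 5, 0)
  5: (1, 1, 0, 5, 0)
  6: (0, 1, 1, 1, 1)
  7: (1, 1, 0, 5, 0)
  8: (0, 1, 1, 1, 1)
  9: (1, 1, 0, 5, 0)

2 distinct reps among the 9 weights ⇒ 2 W_7-linkage classes:

[[1, 3, 6, 8], [2, 4, 5, 7, 9]]


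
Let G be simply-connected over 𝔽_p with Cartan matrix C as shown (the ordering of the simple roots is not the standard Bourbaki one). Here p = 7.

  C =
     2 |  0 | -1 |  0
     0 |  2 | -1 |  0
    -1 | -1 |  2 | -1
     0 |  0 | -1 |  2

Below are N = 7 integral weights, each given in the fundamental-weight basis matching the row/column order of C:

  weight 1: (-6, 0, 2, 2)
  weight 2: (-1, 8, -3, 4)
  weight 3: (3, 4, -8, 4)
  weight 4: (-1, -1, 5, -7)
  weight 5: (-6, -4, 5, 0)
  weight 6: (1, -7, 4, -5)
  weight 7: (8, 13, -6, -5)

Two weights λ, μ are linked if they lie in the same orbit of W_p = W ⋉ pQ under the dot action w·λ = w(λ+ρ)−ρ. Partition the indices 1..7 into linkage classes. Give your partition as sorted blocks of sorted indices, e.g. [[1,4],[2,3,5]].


D_4 Cartan matrix, 4 simple roots permuted; ρ=(1,1,1,1).

Alcove-folded reps (p=7, 7 weights, presented ϖ-order):

  λ_1+ρ ↦ (3, 1, 1, 1) · λ_2+ρ ↦ (3, 2, 0, 2) · λ_3+ρ ↦ (3, 2, 0, 2) · λ_4+ρ ↦ (0, 0, 0, 6) · λ_5+ρ ↦ (3, 1, 1, 1) · λ_6+ρ ↦ (3, 1, 1, 1) · λ_7+ρ ↦ (3, 2, 0, 2)

3 distinct reps among the 7 weights ⇒ 3 W_7-linkage classes:

[[1, 5, 6], [2, 3, 7], [4]]


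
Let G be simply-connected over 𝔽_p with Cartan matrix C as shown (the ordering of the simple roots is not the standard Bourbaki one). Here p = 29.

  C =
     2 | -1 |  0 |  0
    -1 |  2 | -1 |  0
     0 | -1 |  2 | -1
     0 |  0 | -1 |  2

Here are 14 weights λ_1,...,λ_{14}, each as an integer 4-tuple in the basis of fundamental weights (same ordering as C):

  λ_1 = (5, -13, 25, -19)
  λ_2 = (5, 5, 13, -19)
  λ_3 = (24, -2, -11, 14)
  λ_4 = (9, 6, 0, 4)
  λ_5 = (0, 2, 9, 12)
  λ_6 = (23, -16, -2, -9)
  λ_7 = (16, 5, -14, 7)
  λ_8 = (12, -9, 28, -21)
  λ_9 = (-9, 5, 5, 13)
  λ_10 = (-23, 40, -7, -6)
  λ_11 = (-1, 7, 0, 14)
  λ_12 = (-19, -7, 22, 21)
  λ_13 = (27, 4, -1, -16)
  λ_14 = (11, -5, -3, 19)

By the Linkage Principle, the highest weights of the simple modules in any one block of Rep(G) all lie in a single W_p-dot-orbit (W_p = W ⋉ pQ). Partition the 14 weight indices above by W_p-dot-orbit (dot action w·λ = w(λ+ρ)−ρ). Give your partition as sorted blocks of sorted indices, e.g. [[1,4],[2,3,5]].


Dynkin diagram of C (from the 6 off-diagonal −1 entries): A_4.

Ā_29 reps of the 14 weights (A_4, coords as presented):

  λ_1 → (6, 2, 4, 14)
  λ_2 → (6, 2, 4, 14)
  λ_3 → (14, 10, 1, 4)
  λ_4 → (10, 7, 1, 5)
  λ_5 → (1, 3, 10, 13)
  λ_6 → (0, 8, 1, 15)
  λ_7 → (10, 7, 1, 5)
  λ_8 → (0, 8, 1, 15)
  λ_9 → (6, 2, 4, 14)
  λ_10 → (10, 7, 1, 5)
  λ_11 → (0, 8, 1, 15)
  λ_12 → (10, 7, 1, 5)
  λ_13 → (14, 10, 1, 4)
  λ_14 → (6, 2, 4, 14)

5 distinct reps among the 14 weights ⇒ 5 W_29-linkage classes:

[[1, 2, 9, 14], [3, 13], [4, 7, 10, 12], [5], [6, 8, 11]]


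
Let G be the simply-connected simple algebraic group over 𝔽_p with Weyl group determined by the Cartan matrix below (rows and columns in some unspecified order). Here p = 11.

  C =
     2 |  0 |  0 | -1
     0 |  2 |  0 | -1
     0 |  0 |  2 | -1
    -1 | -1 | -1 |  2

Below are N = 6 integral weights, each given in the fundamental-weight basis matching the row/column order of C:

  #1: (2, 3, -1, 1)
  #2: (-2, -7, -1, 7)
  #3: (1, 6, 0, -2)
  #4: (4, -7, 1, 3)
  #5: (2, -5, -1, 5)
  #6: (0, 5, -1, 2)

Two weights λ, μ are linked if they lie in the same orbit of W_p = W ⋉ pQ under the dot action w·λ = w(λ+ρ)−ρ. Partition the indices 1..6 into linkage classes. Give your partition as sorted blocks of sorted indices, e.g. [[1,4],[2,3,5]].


Root system D_4: the 4×4 matrix C matches after relabeling.

W_11-reps of the 6 weights in Ā_11 (same 4-coord order as C):

  λ_1 → (3, 4, 0, 2)
  λ_2 → (1, 6, 0, 1)
  λ_3 → (1, 6, 0, 1)
  λ_4 → (3, 4, 0, 2)
  λ_5 → (3, 4, 0, 2)
  λ_6 → (1, 6, 0, 1)

Grouping the 6 weights by Ā_11-representative: 2 linkage classes.

[[1, 4, 5], [2, 3, 6]]


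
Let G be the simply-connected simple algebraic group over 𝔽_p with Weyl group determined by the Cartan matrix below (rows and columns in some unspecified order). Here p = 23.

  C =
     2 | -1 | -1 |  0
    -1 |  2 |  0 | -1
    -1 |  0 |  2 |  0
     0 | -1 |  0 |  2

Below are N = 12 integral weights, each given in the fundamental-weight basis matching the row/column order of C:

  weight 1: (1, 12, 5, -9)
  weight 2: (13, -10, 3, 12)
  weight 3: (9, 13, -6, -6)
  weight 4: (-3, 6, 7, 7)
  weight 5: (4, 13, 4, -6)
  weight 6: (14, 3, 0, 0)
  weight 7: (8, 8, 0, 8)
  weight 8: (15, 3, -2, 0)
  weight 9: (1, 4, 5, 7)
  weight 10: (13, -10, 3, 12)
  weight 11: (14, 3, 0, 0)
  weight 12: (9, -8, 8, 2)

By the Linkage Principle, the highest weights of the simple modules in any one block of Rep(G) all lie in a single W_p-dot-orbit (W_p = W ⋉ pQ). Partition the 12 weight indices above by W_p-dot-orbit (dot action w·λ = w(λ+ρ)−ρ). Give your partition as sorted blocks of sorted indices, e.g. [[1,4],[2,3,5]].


Dynkin diagram of C (from the 6 off-diagonal −1 entries): A_4.

Folding the 12 weights λ_j+ρ into Ā_23 (reps in the given 4-coord order):

  λ_1 → (2, 5, 6, 8)
  λ_2 → (5, 9, 4, 4)
  λ_3 → (5, 9, 4, 4)
  λ_4 → (2, 5, 6, 8)
  λ_5 → (5, 9, 4, 4)
  λ_6 → (15, 4, 1, 1)
  λ_7 → (5, 9, 4, 4)
  λ_8 → (15, 4, 1, 1)
  λ_9 → (2, 5, 6, 8)
  λ_10 → (5, 9, 4, 4)
  λ_11 → (15, 4, 1, 1)
  λ_12 → (3, 3, 9, 4)

The 12 indices split into 4 linkage classes (same alcove rep ⇔ same W_23-dot-orbit):

[[1, 4, 9], [2, 3, 5, 7, 10], [6, 8, 11], [12]]


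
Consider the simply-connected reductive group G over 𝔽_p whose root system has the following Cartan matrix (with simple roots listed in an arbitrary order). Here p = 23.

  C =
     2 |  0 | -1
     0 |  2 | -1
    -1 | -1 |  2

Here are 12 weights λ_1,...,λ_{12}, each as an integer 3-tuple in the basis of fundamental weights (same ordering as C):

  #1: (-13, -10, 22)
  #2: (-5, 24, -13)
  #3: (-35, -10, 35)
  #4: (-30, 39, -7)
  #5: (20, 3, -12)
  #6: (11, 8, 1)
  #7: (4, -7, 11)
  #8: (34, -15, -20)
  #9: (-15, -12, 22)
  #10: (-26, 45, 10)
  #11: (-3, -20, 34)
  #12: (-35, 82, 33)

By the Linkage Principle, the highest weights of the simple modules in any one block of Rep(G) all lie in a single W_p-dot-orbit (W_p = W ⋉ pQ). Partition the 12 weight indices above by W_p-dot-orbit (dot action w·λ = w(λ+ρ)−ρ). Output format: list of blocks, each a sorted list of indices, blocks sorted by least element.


Type A_3, rank 3, |W|=24; reorder rows/cols to standard.

Each λ_j+ρ reduced to Ā_23; 3-tuples below use C's row order:

    λ_1 → (12, 9, 2)
    λ_2 → (10, 7, 4)
    λ_3 → (10, 7, 4)
    λ_4 → (5, 6, 6)
    λ_5 → (10, 7, 4)
    λ_6 → (12, 9, 2)
    λ_7 → (5, 6, 6)
    λ_8 → (10, 7, 4)
    λ_9 → (12, 9, 2)
    λ_10 → (12, 9, 2)
    λ_11 → (10, 7, 4)
    λ_12 → (12, 9, 2)

3 distinct reps among the 12 weights ⇒ 3 W_23-linkage classes:

[[1, 6, 9, 10, 12], [2, 3, 5, 8, 11], [4, 7]]


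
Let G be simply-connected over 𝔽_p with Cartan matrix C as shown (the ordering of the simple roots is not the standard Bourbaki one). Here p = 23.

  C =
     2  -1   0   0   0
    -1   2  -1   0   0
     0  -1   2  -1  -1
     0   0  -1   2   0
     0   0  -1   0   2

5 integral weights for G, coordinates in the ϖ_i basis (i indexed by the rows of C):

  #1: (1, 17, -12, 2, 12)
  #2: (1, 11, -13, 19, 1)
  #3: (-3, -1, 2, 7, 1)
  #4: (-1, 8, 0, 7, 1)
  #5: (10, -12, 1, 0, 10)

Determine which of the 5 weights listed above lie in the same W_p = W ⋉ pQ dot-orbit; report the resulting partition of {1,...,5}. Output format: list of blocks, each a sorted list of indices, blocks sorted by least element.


D_5 Cartan matrix, 5 simple roots permuted; ρ=(1,1,1,1,1).

W_23-reps of the 5 weights in Ā_23 (same 5-coord order as C):

  1: (0, 2, 1, 8, 2)
  2: (1, 1, 1, 8, 10)
  3: (0, 2, 1, 8, 2)
  4: (0, 2, 1, 8, 2)
  5: (0, 2, 1, 8, 2)

These 5 weights hit 2 W_23-dot-orbits; sizes (4, 1):

[[1, 3, 4, 5], [2]]


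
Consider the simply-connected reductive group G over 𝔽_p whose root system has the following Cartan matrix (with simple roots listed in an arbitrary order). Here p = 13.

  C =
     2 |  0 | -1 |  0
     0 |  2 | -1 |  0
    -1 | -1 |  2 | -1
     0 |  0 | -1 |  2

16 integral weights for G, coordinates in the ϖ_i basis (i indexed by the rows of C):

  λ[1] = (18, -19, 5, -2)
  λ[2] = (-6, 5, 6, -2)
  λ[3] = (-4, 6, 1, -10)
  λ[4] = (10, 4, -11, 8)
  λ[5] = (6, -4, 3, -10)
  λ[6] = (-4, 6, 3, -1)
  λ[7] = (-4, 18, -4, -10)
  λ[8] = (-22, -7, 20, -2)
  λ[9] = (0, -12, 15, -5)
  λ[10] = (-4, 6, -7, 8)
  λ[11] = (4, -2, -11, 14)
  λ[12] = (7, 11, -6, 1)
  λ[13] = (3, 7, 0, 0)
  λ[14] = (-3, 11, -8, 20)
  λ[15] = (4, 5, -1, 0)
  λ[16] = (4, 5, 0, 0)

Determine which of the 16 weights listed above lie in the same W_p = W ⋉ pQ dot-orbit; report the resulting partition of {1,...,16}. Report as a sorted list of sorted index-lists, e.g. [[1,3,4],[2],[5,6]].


Cartan matrix: type D_4 (|W|=192); un-permuting the 4 rows.

Folding the 16 weights λ_j+ρ into Ā_13 (reps in the given 4-coord order):

  1: (5, 6, 0, 1) · 2: (5, 6, 0, 1) · 3: (6, 2, 1, 0) · 4: (1, 5, 2, 1) · 5: (1, 5, 2, 1) · 6: (3, 7, 1, 0) · 7: (6, 2, 1, 0) · 8: (5, 6, 0, 1) · 9: (3, 7, 1, 0) · 10: (6, 2, 1, 0) · 11: (1, 5, 2, 1) · 12: (1, 5, 2, 1) · 13: (3, 7, 1, 0) · 14: (3, 7, 1, 0) · 15: (5, 6, 0, 1) · 16: (5, 6, 0, 1)

These 16 weights hit 4 W_13-dot-orbits; sizes (5, 3, 4, 4):

[[1, 2, 8, 15, 16], [3, 7, 10], [4, 5, 11, 12], [6, 9, 13, 14]]


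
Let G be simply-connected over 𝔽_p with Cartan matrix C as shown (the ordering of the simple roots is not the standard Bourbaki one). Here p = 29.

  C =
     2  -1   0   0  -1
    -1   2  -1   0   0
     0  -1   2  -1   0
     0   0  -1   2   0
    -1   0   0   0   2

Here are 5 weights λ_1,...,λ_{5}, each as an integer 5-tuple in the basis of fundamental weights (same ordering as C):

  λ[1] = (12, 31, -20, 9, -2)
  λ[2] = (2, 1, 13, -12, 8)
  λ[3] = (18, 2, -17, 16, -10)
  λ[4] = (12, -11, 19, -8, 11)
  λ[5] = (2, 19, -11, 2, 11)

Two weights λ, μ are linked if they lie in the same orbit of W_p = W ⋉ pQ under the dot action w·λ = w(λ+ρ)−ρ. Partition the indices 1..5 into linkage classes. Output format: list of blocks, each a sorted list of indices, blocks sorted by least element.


Cartan matrix: type A_5 (|W|=720); un-permuting the 5 rows.

W_29-reps of the 5 weights in Ā_29 (same 5-coord order as C):

    λ_1+ρ ↦ (3, 10, 3, 1, 6)
    λ_2+ρ ↦ (3, 2, 3, 11, 9)
    λ_3+ρ ↦ (3, 10, 3, 1, 6)
    λ_4+ρ ↦ (3, 10, 3, 1, 6)
    λ_5+ρ ↦ (3, 10, 3, 1, 6)

Partition of {1..5} into 2 W_29-dot-orbits:

[[1, 3, 4, 5], [2]]


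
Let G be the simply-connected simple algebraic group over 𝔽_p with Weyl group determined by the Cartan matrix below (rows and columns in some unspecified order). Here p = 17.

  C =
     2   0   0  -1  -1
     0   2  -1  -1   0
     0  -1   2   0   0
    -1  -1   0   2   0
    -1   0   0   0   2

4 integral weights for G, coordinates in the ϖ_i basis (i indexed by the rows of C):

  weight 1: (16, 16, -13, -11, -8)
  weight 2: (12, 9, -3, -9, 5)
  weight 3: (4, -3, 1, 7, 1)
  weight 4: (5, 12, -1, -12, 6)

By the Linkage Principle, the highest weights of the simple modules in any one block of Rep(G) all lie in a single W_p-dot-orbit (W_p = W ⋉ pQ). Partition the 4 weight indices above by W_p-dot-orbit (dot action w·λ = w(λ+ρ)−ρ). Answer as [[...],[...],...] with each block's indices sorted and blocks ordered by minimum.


Dynkin diagram of C (from the 8 off-diagonal −1 entries): A_5.

Folding the 4 weights λ_j+ρ into Ā_17 (reps in the given 5-coord order):

  λ_1+ρ ↦ (0, 5, 0, 5, 0) · λ_2+ρ ↦ (5, 2, 0, 6, 2) · λ_3+ρ ↦ (5, 2, 0, 6, 2) · λ_4+ρ ↦ (5, 2, 0, 6, 2)

These 4 weights hit 2 W_17-dot-orbits; sizes (1, 3):

[[1], [2, 3, 4]]


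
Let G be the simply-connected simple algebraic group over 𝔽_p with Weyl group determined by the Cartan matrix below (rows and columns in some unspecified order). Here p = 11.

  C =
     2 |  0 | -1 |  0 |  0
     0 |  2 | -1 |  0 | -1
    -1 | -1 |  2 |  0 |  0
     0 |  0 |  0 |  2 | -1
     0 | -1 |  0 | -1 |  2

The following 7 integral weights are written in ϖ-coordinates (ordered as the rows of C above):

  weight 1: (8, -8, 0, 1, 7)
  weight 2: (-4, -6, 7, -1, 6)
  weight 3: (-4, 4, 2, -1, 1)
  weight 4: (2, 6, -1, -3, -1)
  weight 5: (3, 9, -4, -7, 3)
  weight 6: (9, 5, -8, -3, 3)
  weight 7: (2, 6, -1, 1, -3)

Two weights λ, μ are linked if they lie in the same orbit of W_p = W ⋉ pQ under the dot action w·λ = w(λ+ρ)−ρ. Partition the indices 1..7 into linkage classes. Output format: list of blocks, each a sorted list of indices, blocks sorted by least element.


C ↔ A_5 under row/col permutation; |W(A_5)| = 720.

Ā_11 reps of the 7 weights (A_5, coords as presented):

  λ_1+ρ ↦ (1, 1, 6, 0, 1) · λ_2+ρ ↦ (3, 5, 0, 0, 2) · λ_3+ρ ↦ (3, 5, 0, 0, 2) · λ_4+ρ ↦ (3, 5, 0, 0, 2) · λ_5+ρ ↦ (3, 5, 0, 0, 2) · λ_6+ρ ↦ (1, 1, 6, 0, 1) · λ_7+ρ ↦ (3, 5, 0, 0, 2)

Grouping the 7 weights by Ā_11-representative: 2 linkage classes.

[[1, 6], [2, 3, 4, 5, 7]]


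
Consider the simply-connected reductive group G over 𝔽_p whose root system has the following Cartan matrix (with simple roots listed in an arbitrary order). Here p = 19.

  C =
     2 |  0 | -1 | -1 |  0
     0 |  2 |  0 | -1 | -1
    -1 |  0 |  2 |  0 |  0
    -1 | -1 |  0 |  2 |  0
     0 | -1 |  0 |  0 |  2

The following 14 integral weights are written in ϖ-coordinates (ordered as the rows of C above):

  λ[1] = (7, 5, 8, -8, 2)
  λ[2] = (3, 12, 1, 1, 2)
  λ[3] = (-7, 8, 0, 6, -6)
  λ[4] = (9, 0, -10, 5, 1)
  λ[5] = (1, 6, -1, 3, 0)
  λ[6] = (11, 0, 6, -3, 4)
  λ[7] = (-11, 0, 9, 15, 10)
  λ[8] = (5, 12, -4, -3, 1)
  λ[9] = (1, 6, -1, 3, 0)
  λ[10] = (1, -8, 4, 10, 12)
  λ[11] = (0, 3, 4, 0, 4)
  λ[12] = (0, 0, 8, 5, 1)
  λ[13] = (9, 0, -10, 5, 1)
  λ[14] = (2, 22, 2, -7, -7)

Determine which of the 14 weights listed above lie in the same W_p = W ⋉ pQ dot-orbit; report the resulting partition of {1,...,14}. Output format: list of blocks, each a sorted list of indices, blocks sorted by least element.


A_5 Cartan matrix, 5 simple roots permuted; ρ=(1,1,1,1,1).

Each λ_j+ρ reduced to Ā_19; 5-tuples below use C's row order:

  1: (1, 1, 9, 6, 2);  2: (1, 11, 3, 2, 2);  3: (1, 4, 5, 1, 5);  4: (1, 1, 9, 6, 2);  5: (2, 7, 0, 4, 1);  6: (10, 1, 3, 1, 0);  7: (1, 1, 9, 6, 2);  8: (1, 11, 3, 2, 2);  9: (2, 7, 0, 4, 1);  10: (2, 7, 0, 4, 1);  11: (1, 4, 5, 1, 5);  12: (1, 1, 9, 6, 2);  13: (1, 1, 9, 6, 2);  14: (1, 11, 3, 2, 2)

5 distinct reps among the 14 weights ⇒ 5 W_19-linkage classes:

[[1, 4, 7, 12, 13], [2, 8, 14], [3, 11], [5, 9, 10], [6]]
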